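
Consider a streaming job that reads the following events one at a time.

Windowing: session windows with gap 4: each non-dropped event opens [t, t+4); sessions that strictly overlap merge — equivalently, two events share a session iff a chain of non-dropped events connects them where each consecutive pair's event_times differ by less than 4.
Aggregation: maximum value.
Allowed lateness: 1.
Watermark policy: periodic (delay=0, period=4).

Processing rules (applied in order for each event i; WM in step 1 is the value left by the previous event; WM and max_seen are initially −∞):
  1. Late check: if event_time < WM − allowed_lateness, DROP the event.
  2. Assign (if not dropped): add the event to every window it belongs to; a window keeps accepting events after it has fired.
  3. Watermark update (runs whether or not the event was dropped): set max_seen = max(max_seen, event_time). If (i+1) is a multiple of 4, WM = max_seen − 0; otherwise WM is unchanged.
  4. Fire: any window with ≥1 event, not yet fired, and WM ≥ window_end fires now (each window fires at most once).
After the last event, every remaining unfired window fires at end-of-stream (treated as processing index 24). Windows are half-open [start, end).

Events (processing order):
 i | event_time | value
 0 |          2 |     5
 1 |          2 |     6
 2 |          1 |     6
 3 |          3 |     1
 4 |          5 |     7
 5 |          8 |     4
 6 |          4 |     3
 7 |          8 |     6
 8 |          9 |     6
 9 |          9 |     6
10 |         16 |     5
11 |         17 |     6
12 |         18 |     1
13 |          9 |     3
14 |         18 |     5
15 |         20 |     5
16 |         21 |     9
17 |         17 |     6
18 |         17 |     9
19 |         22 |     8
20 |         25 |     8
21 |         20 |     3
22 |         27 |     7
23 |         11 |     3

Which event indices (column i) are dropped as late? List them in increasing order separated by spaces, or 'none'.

13 17 18 21 23

i=0 t=2 v=5: → [2,6); WM=−∞
i=1 t=2 v=6: → [2,6); WM=−∞
i=2 t=1 v=6: → [1,6); WM=−∞
i=3 t=3 v=1: → [1,7); WM=3
i=4 t=5 v=7: → [1,9); WM=3
i=5 t=8 v=4: → [1,12); WM=3
i=6 t=4 v=3: → [1,12); WM=3
i=7 t=8 v=6: → [1,12); WM=8
i=8 t=9 v=6: → [1,13); WM=8
i=9 t=9 v=6: → [1,13); WM=8
i=10 t=16 v=5: → [16,20); WM=8
i=11 t=17 v=6: → [16,21); WM=17
i=12 t=18 v=1: → [16,22); WM=17
i=13 t=9 v=3: DROP (t<17-1); WM=17
i=14 t=18 v=5: → [16,22); WM=17
i=15 t=20 v=5: → [16,24); WM=20
i=16 t=21 v=9: → [16,25); WM=20
i=17 t=17 v=6: DROP (t<20-1); WM=20
i=18 t=17 v=9: DROP (t<20-1); WM=20
i=19 t=22 v=8: → [16,26); WM=22
i=20 t=25 v=8: → [16,29); WM=22
i=21 t=20 v=3: DROP (t<22-1); WM=22
i=22 t=27 v=7: → [16,31); WM=22
i=23 t=11 v=3: DROP (t<22-1); WM=27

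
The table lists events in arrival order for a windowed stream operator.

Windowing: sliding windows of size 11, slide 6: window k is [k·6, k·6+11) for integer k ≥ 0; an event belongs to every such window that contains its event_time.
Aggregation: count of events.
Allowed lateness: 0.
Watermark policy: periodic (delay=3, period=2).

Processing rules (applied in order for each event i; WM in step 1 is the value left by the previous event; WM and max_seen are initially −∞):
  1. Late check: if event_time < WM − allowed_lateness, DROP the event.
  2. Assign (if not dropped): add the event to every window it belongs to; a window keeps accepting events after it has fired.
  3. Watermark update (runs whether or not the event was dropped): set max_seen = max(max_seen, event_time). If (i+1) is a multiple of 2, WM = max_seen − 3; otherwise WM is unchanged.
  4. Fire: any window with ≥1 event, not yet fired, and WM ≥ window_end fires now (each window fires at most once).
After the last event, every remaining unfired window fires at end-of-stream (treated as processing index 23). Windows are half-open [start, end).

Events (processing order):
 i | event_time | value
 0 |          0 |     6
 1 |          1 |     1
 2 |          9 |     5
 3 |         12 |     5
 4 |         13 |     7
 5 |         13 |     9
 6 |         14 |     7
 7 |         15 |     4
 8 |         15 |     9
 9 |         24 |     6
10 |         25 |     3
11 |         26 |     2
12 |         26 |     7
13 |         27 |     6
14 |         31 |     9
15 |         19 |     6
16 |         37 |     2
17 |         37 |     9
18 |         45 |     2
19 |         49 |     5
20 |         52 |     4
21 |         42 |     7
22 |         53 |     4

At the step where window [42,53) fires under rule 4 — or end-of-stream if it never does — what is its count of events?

3

i=0 t=0 v=6: → [0,11); WM=−∞
i=1 t=1 v=1: → [0,11); WM=-2
i=2 t=9 v=5: → [6,17),[0,11); WM=-2
i=3 t=12 v=5: → [12,23),[6,17); WM=9
i=4 t=13 v=7: → [12,23),[6,17); WM=9
i=5 t=13 v=9: → [12,23),[6,17); WM=10
i=6 t=14 v=7: → [12,23),[6,17); WM=10
i=7 t=15 v=4: → [12,23),[6,17); WM=12; [0,11) fires=3
i=8 t=15 v=9: → [12,23),[6,17); WM=12
i=9 t=24 v=6: → [24,35),[18,29); WM=21; [6,17) fires=7
i=10 t=25 v=3: → [24,35),[18,29); WM=21
i=11 t=26 v=2: → [24,35),[18,29); WM=23; [12,23) fires=6
i=12 t=26 v=7: → [24,35),[18,29); WM=23
i=13 t=27 v=6: → [24,35),[18,29); WM=24
i=14 t=31 v=9: → [30,41),[24,35); WM=24
i=15 t=19 v=6: DROP (t<24-0); WM=28
i=16 t=37 v=2: → [36,47),[30,41); WM=28
i=17 t=37 v=9: → [36,47),[30,41); WM=34; [18,29) fires=5
i=18 t=45 v=2: → [42,53),[36,47); WM=34
i=19 t=49 v=5: → [48,59),[42,53); WM=46; [24,35) fires=6 [30,41) fires=3
i=20 t=52 v=4: → [48,59),[42,53); WM=46
i=21 t=42 v=7: DROP (t<46-0); WM=49; [36,47) fires=3
i=22 t=53 v=4: → [48,59); WM=49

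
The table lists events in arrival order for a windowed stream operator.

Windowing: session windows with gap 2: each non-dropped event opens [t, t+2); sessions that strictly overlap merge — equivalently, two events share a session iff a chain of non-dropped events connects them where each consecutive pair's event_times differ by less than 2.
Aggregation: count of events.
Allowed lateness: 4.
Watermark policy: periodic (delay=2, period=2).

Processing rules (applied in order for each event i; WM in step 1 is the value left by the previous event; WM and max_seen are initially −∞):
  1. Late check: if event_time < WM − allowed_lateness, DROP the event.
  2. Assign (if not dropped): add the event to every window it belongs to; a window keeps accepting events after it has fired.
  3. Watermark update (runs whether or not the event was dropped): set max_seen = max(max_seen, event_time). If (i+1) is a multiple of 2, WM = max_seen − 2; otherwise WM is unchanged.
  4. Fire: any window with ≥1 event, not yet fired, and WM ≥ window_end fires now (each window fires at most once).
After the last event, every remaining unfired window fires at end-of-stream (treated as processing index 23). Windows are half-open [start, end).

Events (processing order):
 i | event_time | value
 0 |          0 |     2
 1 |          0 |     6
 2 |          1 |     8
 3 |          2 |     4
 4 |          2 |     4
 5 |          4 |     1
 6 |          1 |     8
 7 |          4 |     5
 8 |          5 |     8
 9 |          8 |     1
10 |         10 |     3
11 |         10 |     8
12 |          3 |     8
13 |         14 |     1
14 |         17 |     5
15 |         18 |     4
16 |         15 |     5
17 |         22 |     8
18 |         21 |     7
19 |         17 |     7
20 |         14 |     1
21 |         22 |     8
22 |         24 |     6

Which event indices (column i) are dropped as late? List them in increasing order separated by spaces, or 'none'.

i=0 t=0 v=2: → [0,2); WM=−∞
i=1 t=0 v=6: → [0,2); WM=-2
i=2 t=1 v=8: → [0,3); WM=-2
i=3 t=2 v=4: → [0,4); WM=0
i=4 t=2 v=4: → [0,4); WM=0
i=5 t=4 v=1: → [4,6); WM=2
i=6 t=1 v=8: → [0,4); WM=2
i=7 t=4 v=5: → [4,6); WM=2
i=8 t=5 v=8: → [4,7); WM=2
i=9 t=8 v=1: → [8,10); WM=6
i=10 t=10 v=3: → [10,12); WM=6
i=11 t=10 v=8: → [10,12); WM=8
i=12 t=3 v=8: DROP (t<8-4); WM=8
i=13 t=14 v=1: → [14,16); WM=12
i=14 t=17 v=5: → [17,19); WM=12
i=15 t=18 v=4: → [17,20); WM=16
i=16 t=15 v=5: → [14,17); WM=16
i=17 t=22 v=8: → [22,24); WM=20
i=18 t=21 v=7: → [21,24); WM=20
i=19 t=17 v=7: → [17,20); WM=20
i=20 t=14 v=1: DROP (t<20-4); WM=20
i=21 t=22 v=8: → [21,24); WM=20
i=22 t=24 v=6: → [24,26); WM=20

12 20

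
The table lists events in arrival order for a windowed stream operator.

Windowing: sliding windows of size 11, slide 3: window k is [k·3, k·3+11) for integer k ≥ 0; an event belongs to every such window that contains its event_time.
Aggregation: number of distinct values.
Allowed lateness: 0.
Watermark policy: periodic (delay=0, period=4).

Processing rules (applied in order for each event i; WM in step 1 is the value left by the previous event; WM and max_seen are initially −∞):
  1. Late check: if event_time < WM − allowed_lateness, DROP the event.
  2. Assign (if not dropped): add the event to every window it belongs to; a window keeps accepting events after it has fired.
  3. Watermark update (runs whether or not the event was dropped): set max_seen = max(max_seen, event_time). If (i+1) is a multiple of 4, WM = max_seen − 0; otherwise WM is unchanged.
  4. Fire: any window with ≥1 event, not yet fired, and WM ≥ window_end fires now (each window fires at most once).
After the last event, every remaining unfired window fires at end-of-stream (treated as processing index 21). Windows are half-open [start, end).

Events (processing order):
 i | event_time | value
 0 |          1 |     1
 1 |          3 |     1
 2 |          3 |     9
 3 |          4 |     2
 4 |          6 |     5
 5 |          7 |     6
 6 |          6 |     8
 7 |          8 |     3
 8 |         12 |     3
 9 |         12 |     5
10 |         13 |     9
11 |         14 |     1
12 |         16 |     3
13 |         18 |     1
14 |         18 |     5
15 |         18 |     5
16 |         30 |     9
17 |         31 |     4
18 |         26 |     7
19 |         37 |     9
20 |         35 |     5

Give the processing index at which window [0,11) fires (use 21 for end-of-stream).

i=0 t=1 v=1: → [0,11); WM=−∞
i=1 t=3 v=1: → [3,14),[0,11); WM=−∞
i=2 t=3 v=9: → [3,14),[0,11); WM=−∞
i=3 t=4 v=2: → [3,14),[0,11); WM=4
i=4 t=6 v=5: → [6,17),[3,14),[0,11); WM=4
i=5 t=7 v=6: → [6,17),[3,14),[0,11); WM=4
i=6 t=6 v=8: → [6,17),[3,14),[0,11); WM=4
i=7 t=8 v=3: → [6,17),[3,14),[0,11); WM=8
i=8 t=12 v=3: → [12,23),[9,20),[6,17),[3,14); WM=8
i=9 t=12 v=5: → [12,23),[9,20),[6,17),[3,14); WM=8
i=10 t=13 v=9: → [12,23),[9,20),[6,17),[3,14); WM=8
i=11 t=14 v=1: → [12,23),[9,20),[6,17); WM=14; [0,11) fires=7 [3,14) fires=7
i=12 t=16 v=3: → [15,26),[12,23),[9,20),[6,17); WM=14
i=13 t=18 v=1: → [18,29),[15,26),[12,23),[9,20); WM=14
i=14 t=18 v=5: → [18,29),[15,26),[12,23),[9,20); WM=14
i=15 t=18 v=5: → [18,29),[15,26),[12,23),[9,20); WM=18; [6,17) fires=6
i=16 t=30 v=9: → [30,41),[27,38),[24,35),[21,32); WM=18
i=17 t=31 v=4: → [30,41),[27,38),[24,35),[21,32); WM=18
i=18 t=26 v=7: → [24,35),[21,32),[18,29); WM=18
i=19 t=37 v=9: → [36,47),[33,44),[30,41),[27,38); WM=37; [9,20) fires=4 [12,23) fires=4 [15,26) fires=3 [18,29) fires=3 [21,32) fires=3 [24,35) fires=3
i=20 t=35 v=5: DROP (t<37-0); WM=37

11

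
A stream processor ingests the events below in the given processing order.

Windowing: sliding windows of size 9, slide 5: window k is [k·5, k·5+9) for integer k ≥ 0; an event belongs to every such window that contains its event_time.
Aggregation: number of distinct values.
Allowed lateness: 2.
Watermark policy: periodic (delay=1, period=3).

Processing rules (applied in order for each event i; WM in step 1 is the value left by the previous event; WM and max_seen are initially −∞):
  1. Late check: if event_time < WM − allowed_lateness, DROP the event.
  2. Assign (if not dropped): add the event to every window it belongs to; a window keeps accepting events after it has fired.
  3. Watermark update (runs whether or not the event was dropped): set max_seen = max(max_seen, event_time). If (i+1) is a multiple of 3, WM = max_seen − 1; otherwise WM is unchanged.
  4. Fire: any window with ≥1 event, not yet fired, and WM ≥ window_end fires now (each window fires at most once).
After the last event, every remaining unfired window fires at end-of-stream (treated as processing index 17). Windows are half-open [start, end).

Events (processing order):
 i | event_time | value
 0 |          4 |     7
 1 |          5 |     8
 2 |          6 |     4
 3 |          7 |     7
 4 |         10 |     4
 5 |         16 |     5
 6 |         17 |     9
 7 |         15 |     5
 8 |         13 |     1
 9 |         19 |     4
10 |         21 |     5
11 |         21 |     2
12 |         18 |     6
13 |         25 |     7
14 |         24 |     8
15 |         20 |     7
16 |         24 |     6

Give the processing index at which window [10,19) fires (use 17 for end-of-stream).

11

i=0 t=4 v=7: → [0,9); WM=−∞
i=1 t=5 v=8: → [5,14),[0,9); WM=−∞
i=2 t=6 v=4: → [5,14),[0,9); WM=5
i=3 t=7 v=7: → [5,14),[0,9); WM=5
i=4 t=10 v=4: → [10,19),[5,14); WM=5
i=5 t=16 v=5: → [15,24),[10,19); WM=15; [0,9) fires=3 [5,14) fires=3
i=6 t=17 v=9: → [15,24),[10,19); WM=15
i=7 t=15 v=5: → [15,24),[10,19); WM=15
i=8 t=13 v=1: → [10,19),[5,14); WM=16
i=9 t=19 v=4: → [15,24); WM=16
i=10 t=21 v=5: → [20,29),[15,24); WM=16
i=11 t=21 v=2: → [20,29),[15,24); WM=20; [10,19) fires=4
i=12 t=18 v=6: → [15,24),[10,19); WM=20
i=13 t=25 v=7: → [25,34),[20,29); WM=20
i=14 t=24 v=8: → [20,29); WM=24; [15,24) fires=5
i=15 t=20 v=7: DROP (t<24-2); WM=24
i=16 t=24 v=6: → [20,29); WM=24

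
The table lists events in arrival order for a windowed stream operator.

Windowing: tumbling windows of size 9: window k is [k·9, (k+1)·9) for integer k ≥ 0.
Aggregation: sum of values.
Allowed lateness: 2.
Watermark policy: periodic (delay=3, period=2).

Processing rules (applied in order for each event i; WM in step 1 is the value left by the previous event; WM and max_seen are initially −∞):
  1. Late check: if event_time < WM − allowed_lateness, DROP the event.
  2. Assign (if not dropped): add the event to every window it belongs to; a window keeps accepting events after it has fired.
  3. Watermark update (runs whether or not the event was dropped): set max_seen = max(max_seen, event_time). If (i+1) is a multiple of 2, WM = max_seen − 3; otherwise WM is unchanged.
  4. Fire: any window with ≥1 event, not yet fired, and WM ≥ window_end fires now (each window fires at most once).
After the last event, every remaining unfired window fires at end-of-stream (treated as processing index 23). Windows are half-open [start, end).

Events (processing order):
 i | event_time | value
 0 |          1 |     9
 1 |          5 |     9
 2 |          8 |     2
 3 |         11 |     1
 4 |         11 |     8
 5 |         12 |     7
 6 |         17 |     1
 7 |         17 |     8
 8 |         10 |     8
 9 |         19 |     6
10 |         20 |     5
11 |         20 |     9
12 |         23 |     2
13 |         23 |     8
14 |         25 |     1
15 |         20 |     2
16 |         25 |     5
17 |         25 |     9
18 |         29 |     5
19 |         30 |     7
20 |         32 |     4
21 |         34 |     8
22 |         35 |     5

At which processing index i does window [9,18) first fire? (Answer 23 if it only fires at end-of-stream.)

i=0 t=1 v=9: → [0,9); WM=−∞
i=1 t=5 v=9: → [0,9); WM=2
i=2 t=8 v=2: → [0,9); WM=2
i=3 t=11 v=1: → [9,18); WM=8
i=4 t=11 v=8: → [9,18); WM=8
i=5 t=12 v=7: → [9,18); WM=9; [0,9) fires=20
i=6 t=17 v=1: → [9,18); WM=9
i=7 t=17 v=8: → [9,18); WM=14
i=8 t=10 v=8: DROP (t<14-2); WM=14
i=9 t=19 v=6: → [18,27); WM=16
i=10 t=20 v=5: → [18,27); WM=16
i=11 t=20 v=9: → [18,27); WM=17
i=12 t=23 v=2: → [18,27); WM=17
i=13 t=23 v=8: → [18,27); WM=20; [9,18) fires=25
i=14 t=25 v=1: → [18,27); WM=20
i=15 t=20 v=2: → [18,27); WM=22
i=16 t=25 v=5: → [18,27); WM=22
i=17 t=25 v=9: → [18,27); WM=22
i=18 t=29 v=5: → [27,36); WM=22
i=19 t=30 v=7: → [27,36); WM=27; [18,27) fires=47
i=20 t=32 v=4: → [27,36); WM=27
i=21 t=34 v=8: → [27,36); WM=31
i=22 t=35 v=5: → [27,36); WM=31

13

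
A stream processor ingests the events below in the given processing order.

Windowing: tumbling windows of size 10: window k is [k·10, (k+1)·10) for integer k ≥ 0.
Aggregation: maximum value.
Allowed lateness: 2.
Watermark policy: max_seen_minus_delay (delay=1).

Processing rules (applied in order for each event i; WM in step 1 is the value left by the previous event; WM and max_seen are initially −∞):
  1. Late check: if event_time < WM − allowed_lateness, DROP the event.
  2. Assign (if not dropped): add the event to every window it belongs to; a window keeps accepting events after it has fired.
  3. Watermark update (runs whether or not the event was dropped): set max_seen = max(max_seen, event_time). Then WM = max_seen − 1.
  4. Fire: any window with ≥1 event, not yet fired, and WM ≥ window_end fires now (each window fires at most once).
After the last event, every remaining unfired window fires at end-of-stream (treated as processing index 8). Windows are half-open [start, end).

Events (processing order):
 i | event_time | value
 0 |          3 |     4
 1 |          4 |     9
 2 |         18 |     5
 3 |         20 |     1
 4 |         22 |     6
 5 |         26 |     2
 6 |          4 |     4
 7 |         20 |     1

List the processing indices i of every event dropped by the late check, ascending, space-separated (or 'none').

i=0 t=3 v=4: → [0,10); WM=2
i=1 t=4 v=9: → [0,10); WM=3
i=2 t=18 v=5: → [10,20); WM=17; [0,10) fires=9
i=3 t=20 v=1: → [20,30); WM=19
i=4 t=22 v=6: → [20,30); WM=21; [10,20) fires=5
i=5 t=26 v=2: → [20,30); WM=25
i=6 t=4 v=4: DROP (t<25-2); WM=25
i=7 t=20 v=1: DROP (t<25-2); WM=25

6 7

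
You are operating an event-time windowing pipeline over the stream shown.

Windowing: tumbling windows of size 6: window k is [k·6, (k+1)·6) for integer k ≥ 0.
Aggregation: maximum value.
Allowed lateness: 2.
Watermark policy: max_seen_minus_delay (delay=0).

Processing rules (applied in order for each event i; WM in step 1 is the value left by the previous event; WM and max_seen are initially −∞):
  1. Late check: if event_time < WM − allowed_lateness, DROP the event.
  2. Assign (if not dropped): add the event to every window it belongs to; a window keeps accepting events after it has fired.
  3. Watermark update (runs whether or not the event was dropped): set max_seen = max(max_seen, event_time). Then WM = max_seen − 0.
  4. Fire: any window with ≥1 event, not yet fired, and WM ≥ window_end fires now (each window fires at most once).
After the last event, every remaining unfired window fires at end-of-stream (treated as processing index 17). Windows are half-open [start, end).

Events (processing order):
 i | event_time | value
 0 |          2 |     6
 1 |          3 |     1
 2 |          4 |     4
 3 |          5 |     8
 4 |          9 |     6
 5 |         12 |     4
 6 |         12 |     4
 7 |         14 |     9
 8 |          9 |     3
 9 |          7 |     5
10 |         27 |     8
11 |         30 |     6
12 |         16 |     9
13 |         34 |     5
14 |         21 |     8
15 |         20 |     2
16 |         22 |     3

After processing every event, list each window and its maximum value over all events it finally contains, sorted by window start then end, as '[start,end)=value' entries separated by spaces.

i=0 t=2 v=6: → [0,6); WM=2
i=1 t=3 v=1: → [0,6); WM=3
i=2 t=4 v=4: → [0,6); WM=4
i=3 t=5 v=8: → [0,6); WM=5
i=4 t=9 v=6: → [6,12); WM=9; [0,6) fires=8
i=5 t=12 v=4: → [12,18); WM=12; [6,12) fires=6
i=6 t=12 v=4: → [12,18); WM=12
i=7 t=14 v=9: → [12,18); WM=14
i=8 t=9 v=3: DROP (t<14-2); WM=14
i=9 t=7 v=5: DROP (t<14-2); WM=14
i=10 t=27 v=8: → [24,30); WM=27; [12,18) fires=9
i=11 t=30 v=6: → [30,36); WM=30; [24,30) fires=8
i=12 t=16 v=9: DROP (t<30-2); WM=30
i=13 t=34 v=5: → [30,36); WM=34
i=14 t=21 v=8: DROP (t<34-2); WM=34
i=15 t=20 v=2: DROP (t<34-2); WM=34
i=16 t=22 v=3: DROP (t<34-2); WM=34

[0,6)=8 [6,12)=6 [12,18)=9 [24,30)=8 [30,36)=6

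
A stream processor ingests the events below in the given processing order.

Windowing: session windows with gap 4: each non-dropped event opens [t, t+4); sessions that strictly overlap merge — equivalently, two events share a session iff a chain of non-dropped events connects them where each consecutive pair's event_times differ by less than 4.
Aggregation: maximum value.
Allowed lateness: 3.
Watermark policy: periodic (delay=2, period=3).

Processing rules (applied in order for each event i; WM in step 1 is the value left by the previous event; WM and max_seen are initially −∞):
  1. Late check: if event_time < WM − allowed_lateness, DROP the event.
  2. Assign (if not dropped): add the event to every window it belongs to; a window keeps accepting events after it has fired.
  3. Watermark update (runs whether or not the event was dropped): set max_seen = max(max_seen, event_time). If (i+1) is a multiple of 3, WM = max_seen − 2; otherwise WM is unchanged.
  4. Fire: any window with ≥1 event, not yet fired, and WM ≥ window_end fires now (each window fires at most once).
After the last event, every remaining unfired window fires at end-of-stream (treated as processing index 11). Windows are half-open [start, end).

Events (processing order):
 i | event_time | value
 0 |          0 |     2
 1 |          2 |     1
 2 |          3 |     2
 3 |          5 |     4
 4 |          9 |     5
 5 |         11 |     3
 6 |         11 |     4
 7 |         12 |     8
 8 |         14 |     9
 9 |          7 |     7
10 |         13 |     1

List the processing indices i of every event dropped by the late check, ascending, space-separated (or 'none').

i=0 t=0 v=2: → [0,4); WM=−∞
i=1 t=2 v=1: → [0,6); WM=−∞
i=2 t=3 v=2: → [0,7); WM=1
i=3 t=5 v=4: → [0,9); WM=1
i=4 t=9 v=5: → [9,13); WM=1
i=5 t=11 v=3: → [9,15); WM=9
i=6 t=11 v=4: → [9,15); WM=9
i=7 t=12 v=8: → [9,16); WM=9
i=8 t=14 v=9: → [9,18); WM=12
i=9 t=7 v=7: DROP (t<12-3); WM=12
i=10 t=13 v=1: → [9,18); WM=12

9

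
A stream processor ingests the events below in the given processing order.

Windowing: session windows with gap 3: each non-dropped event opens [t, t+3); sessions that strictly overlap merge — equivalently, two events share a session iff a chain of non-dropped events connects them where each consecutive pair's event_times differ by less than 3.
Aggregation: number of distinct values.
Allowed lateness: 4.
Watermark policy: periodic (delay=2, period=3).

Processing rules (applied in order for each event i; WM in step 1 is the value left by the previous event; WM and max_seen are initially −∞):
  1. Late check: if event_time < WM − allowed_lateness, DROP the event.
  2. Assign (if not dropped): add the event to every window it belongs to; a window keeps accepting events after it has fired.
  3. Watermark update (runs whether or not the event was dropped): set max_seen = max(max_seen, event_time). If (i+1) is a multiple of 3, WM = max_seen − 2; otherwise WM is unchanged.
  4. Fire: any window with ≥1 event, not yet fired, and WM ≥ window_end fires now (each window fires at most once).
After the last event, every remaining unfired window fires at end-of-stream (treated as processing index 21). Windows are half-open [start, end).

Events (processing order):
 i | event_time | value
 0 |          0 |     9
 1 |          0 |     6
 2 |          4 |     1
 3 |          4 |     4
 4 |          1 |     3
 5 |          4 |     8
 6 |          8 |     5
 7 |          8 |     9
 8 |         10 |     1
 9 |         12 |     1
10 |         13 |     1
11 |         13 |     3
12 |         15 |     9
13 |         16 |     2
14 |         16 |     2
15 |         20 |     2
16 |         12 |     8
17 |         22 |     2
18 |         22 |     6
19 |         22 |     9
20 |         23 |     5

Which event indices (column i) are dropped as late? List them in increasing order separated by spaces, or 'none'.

none

i=0 t=0 v=9: → [0,3); WM=−∞
i=1 t=0 v=6: → [0,3); WM=−∞
i=2 t=4 v=1: → [4,7); WM=2
i=3 t=4 v=4: → [4,7); WM=2
i=4 t=1 v=3: → [0,4); WM=2
i=5 t=4 v=8: → [4,7); WM=2
i=6 t=8 v=5: → [8,11); WM=2
i=7 t=8 v=9: → [8,11); WM=2
i=8 t=10 v=1: → [8,13); WM=8
i=9 t=12 v=1: → [8,15); WM=8
i=10 t=13 v=1: → [8,16); WM=8
i=11 t=13 v=3: → [8,16); WM=11
i=12 t=15 v=9: → [8,18); WM=11
i=13 t=16 v=2: → [8,19); WM=11
i=14 t=16 v=2: → [8,19); WM=14
i=15 t=20 v=2: → [20,23); WM=14
i=16 t=12 v=8: → [8,19); WM=14
i=17 t=22 v=2: → [20,25); WM=20
i=18 t=22 v=6: → [20,25); WM=20
i=19 t=22 v=9: → [20,25); WM=20
i=20 t=23 v=5: → [20,26); WM=21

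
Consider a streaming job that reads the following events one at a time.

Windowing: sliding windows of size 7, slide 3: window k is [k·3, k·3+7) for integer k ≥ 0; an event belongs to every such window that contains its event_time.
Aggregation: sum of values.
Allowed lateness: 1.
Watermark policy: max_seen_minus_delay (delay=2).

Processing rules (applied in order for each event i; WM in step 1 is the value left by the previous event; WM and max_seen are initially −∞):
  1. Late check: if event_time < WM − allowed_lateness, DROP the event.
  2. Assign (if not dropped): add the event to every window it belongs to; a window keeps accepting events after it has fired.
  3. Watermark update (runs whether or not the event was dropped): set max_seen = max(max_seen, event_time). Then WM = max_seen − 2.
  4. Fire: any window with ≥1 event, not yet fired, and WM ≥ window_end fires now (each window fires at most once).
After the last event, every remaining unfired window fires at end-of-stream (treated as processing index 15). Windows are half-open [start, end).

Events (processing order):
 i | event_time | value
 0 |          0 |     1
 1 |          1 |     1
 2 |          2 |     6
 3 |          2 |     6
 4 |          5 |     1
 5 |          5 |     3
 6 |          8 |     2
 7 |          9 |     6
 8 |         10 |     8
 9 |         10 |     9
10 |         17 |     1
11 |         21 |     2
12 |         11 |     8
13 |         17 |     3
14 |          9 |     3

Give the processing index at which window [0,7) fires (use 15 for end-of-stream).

i=0 t=0 v=1: → [0,7); WM=-2
i=1 t=1 v=1: → [0,7); WM=-1
i=2 t=2 v=6: → [0,7); WM=0
i=3 t=2 v=6: → [0,7); WM=0
i=4 t=5 v=1: → [3,10),[0,7); WM=3
i=5 t=5 v=3: → [3,10),[0,7); WM=3
i=6 t=8 v=2: → [6,13),[3,10); WM=6
i=7 t=9 v=6: → [9,16),[6,13),[3,10); WM=7; [0,7) fires=18
i=8 t=10 v=8: → [9,16),[6,13); WM=8
i=9 t=10 v=9: → [9,16),[6,13); WM=8
i=10 t=17 v=1: → [15,22),[12,19); WM=15; [3,10) fires=12 [6,13) fires=25
i=11 t=21 v=2: → [21,28),[18,25),[15,22); WM=19; [9,16) fires=23 [12,19) fires=1
i=12 t=11 v=8: DROP (t<19-1); WM=19
i=13 t=17 v=3: DROP (t<19-1); WM=19
i=14 t=9 v=3: DROP (t<19-1); WM=19

7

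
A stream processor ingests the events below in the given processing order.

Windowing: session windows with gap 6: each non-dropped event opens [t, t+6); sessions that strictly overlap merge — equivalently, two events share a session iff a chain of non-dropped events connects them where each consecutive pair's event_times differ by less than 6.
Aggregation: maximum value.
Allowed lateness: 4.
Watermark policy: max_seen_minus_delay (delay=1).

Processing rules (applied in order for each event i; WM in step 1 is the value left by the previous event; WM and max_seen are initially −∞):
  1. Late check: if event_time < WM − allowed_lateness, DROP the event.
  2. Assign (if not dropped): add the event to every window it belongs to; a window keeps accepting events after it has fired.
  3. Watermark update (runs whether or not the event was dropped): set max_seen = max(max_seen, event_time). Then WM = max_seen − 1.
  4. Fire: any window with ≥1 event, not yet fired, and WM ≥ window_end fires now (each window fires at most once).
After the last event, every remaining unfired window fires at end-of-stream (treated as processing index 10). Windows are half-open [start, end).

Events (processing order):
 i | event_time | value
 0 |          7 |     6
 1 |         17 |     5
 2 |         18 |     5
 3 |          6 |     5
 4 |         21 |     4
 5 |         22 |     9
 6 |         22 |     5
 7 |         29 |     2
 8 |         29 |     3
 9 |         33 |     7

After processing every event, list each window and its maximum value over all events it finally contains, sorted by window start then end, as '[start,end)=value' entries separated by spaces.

[7,13)=6 [17,28)=9 [29,39)=7

i=0 t=7 v=6: → [7,13); WM=6
i=1 t=17 v=5: → [17,23); WM=16
i=2 t=18 v=5: → [17,24); WM=17
i=3 t=6 v=5: DROP (t<17-4); WM=17
i=4 t=21 v=4: → [17,27); WM=20
i=5 t=22 v=9: → [17,28); WM=21
i=6 t=22 v=5: → [17,28); WM=21
i=7 t=29 v=2: → [29,35); WM=28
i=8 t=29 v=3: → [29,35); WM=28
i=9 t=33 v=7: → [29,39); WM=32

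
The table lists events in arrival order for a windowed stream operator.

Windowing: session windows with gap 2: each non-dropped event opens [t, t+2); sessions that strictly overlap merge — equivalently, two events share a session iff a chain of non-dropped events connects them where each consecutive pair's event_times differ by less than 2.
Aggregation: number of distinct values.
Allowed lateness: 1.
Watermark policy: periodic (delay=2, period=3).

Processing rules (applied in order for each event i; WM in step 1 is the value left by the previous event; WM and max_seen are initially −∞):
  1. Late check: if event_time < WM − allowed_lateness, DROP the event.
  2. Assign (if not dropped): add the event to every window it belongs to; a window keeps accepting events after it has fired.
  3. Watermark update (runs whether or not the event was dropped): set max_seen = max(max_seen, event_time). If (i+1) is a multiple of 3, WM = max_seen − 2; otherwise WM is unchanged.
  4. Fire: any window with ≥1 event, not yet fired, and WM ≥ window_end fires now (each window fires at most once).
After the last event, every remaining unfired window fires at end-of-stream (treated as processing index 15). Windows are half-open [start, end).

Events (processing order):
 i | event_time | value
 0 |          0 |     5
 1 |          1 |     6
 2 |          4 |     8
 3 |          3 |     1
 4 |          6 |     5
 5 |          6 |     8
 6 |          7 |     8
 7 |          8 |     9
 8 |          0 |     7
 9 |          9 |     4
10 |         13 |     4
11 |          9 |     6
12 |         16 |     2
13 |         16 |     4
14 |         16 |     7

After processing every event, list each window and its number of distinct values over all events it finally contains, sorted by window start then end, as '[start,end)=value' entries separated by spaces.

i=0 t=0 v=5: → [0,2); WM=−∞
i=1 t=1 v=6: → [0,3); WM=−∞
i=2 t=4 v=8: → [4,6); WM=2
i=3 t=3 v=1: → [3,6); WM=2
i=4 t=6 v=5: → [6,8); WM=2
i=5 t=6 v=8: → [6,8); WM=4
i=6 t=7 v=8: → [6,9); WM=4
i=7 t=8 v=9: → [6,10); WM=4
i=8 t=0 v=7: DROP (t<4-1); WM=6
i=9 t=9 v=4: → [6,11); WM=6
i=10 t=13 v=4: → [13,15); WM=6
i=11 t=9 v=6: → [6,11); WM=11
i=12 t=16 v=2: → [16,18); WM=11
i=13 t=16 v=4: → [16,18); WM=11
i=14 t=16 v=7: → [16,18); WM=14

[0,3)=2 [3,6)=2 [6,11)=5 [13,15)=1 [16,18)=3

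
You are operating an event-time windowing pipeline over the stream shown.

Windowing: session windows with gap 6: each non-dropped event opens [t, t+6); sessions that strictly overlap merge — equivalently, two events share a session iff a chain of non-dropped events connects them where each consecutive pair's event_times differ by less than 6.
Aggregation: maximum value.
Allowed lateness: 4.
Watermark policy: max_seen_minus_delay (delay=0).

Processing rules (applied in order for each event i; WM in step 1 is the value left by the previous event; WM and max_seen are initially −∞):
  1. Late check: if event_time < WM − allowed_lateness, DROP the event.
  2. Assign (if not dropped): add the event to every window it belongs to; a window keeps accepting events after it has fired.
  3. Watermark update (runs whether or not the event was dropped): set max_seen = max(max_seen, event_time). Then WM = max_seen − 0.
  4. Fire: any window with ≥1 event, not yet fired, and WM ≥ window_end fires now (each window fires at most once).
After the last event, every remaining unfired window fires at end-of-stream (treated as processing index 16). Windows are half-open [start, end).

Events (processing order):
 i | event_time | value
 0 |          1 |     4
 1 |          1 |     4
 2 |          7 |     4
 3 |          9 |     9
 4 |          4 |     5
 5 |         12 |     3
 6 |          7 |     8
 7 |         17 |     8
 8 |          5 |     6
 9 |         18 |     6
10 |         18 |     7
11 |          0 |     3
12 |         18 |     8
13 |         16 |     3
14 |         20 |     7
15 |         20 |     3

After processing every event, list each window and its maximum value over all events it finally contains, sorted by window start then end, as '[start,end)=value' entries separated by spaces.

i=0 t=1 v=4: → [1,7); WM=1
i=1 t=1 v=4: → [1,7); WM=1
i=2 t=7 v=4: → [7,13); WM=7
i=3 t=9 v=9: → [7,15); WM=9
i=4 t=4 v=5: DROP (t<9-4); WM=9
i=5 t=12 v=3: → [7,18); WM=12
i=6 t=7 v=8: DROP (t<12-4); WM=12
i=7 t=17 v=8: → [7,23); WM=17
i=8 t=5 v=6: DROP (t<17-4); WM=17
i=9 t=18 v=6: → [7,24); WM=18
i=10 t=18 v=7: → [7,24); WM=18
i=11 t=0 v=3: DROP (t<18-4); WM=18
i=12 t=18 v=8: → [7,24); WM=18
i=13 t=16 v=3: → [7,24); WM=18
i=14 t=20 v=7: → [7,26); WM=20
i=15 t=20 v=3: → [7,26); WM=20

[1,7)=4 [7,26)=9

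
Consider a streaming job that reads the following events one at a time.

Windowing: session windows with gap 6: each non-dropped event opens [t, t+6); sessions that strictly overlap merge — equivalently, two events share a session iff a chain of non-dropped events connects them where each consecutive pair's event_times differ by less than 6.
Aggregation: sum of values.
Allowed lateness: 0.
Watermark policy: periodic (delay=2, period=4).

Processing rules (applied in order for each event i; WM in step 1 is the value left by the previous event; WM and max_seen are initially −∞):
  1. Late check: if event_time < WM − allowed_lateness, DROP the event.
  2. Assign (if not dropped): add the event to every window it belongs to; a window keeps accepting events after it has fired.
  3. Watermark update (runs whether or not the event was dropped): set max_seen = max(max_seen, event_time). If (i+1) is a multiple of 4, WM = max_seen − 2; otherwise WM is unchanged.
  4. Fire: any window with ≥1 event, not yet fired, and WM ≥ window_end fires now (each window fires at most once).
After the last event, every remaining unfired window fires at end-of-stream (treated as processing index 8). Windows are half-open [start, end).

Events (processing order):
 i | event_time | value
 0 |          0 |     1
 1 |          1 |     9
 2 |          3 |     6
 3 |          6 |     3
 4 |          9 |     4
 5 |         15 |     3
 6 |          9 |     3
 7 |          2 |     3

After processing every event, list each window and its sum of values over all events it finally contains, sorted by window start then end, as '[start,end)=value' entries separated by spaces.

i=0 t=0 v=1: → [0,6); WM=−∞
i=1 t=1 v=9: → [0,7); WM=−∞
i=2 t=3 v=6: → [0,9); WM=−∞
i=3 t=6 v=3: → [0,12); WM=4
i=4 t=9 v=4: → [0,15); WM=4
i=5 t=15 v=3: → [15,21); WM=4
i=6 t=9 v=3: → [0,15); WM=4
i=7 t=2 v=3: DROP (t<4-0); WM=13

[0,15)=26 [15,21)=3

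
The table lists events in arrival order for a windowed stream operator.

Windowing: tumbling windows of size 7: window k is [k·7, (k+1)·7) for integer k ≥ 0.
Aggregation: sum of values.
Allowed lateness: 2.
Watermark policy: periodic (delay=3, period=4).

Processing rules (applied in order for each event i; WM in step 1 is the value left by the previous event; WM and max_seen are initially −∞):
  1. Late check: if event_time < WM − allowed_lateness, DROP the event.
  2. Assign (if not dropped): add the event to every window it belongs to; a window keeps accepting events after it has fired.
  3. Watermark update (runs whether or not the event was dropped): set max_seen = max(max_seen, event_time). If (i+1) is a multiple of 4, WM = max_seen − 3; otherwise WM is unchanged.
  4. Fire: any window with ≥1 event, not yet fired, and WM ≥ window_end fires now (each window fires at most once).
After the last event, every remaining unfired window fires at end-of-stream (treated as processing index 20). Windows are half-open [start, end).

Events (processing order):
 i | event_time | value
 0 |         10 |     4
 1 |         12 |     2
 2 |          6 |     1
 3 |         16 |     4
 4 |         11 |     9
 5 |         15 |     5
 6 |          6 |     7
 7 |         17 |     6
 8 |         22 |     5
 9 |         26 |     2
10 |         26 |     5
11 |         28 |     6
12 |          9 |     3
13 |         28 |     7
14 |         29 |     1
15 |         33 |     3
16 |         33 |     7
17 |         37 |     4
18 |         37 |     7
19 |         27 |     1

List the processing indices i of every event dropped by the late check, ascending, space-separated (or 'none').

i=0 t=10 v=4: → [7,14); WM=−∞
i=1 t=12 v=2: → [7,14); WM=−∞
i=2 t=6 v=1: → [0,7); WM=−∞
i=3 t=16 v=4: → [14,21); WM=13; [0,7) fires=1
i=4 t=11 v=9: → [7,14); WM=13
i=5 t=15 v=5: → [14,21); WM=13
i=6 t=6 v=7: DROP (t<13-2); WM=13
i=7 t=17 v=6: → [14,21); WM=14; [7,14) fires=15
i=8 t=22 v=5: → [21,28); WM=14
i=9 t=26 v=2: → [21,28); WM=14
i=10 t=26 v=5: → [21,28); WM=14
i=11 t=28 v=6: → [28,35); WM=25; [14,21) fires=15
i=12 t=9 v=3: DROP (t<25-2); WM=25
i=13 t=28 v=7: → [28,35); WM=25
i=14 t=29 v=1: → [28,35); WM=25
i=15 t=33 v=3: → [28,35); WM=30; [21,28) fires=12
i=16 t=33 v=7: → [28,35); WM=30
i=17 t=37 v=4: → [35,42); WM=30
i=18 t=37 v=7: → [35,42); WM=30
i=19 t=27 v=1: DROP (t<30-2); WM=34

6 12 19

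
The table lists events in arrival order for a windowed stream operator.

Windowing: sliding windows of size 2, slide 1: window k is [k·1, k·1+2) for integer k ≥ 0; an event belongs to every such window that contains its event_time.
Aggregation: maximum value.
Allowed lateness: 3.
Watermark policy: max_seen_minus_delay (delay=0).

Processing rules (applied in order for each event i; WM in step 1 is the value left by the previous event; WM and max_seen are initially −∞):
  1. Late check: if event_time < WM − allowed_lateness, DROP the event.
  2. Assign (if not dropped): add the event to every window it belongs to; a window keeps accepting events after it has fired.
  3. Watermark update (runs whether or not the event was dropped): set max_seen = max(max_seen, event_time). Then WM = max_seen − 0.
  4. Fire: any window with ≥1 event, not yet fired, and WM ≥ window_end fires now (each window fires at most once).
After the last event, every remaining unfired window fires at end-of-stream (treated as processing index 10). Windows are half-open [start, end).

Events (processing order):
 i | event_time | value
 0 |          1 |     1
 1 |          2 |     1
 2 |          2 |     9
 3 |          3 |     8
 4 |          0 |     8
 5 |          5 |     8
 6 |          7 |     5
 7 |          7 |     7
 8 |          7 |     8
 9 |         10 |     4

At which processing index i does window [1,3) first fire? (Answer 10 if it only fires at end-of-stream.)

3

i=0 t=1 v=1: → [1,3),[0,2); WM=1
i=1 t=2 v=1: → [2,4),[1,3); WM=2; [0,2) fires=1
i=2 t=2 v=9: → [2,4),[1,3); WM=2
i=3 t=3 v=8: → [3,5),[2,4); WM=3; [1,3) fires=9
i=4 t=0 v=8: → [0,2); WM=3
i=5 t=5 v=8: → [5,7),[4,6); WM=5; [2,4) fires=9 [3,5) fires=8
i=6 t=7 v=5: → [7,9),[6,8); WM=7; [4,6) fires=8 [5,7) fires=8
i=7 t=7 v=7: → [7,9),[6,8); WM=7
i=8 t=7 v=8: → [7,9),[6,8); WM=7
i=9 t=10 v=4: → [10,12),[9,11); WM=10; [6,8) fires=8 [7,9) fires=8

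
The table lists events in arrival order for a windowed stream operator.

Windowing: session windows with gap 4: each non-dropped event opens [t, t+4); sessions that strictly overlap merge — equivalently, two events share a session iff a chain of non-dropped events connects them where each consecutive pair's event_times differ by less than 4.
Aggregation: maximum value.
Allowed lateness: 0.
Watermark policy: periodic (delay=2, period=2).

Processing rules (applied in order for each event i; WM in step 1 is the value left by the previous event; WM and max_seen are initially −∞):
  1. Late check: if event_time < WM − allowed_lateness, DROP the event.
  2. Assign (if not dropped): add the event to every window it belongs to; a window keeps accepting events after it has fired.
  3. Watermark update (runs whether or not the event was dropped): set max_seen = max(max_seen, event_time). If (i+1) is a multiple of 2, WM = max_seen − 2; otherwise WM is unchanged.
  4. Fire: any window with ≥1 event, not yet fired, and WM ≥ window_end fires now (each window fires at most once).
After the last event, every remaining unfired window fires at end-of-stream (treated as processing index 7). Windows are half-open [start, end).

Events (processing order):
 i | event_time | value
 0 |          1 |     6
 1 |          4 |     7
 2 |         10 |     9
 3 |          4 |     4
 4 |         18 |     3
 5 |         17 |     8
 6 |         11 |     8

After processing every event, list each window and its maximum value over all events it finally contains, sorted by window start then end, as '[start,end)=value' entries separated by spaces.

[1,8)=7 [10,14)=9 [17,22)=8

i=0 t=1 v=6: → [1,5); WM=−∞
i=1 t=4 v=7: → [1,8); WM=2
i=2 t=10 v=9: → [10,14); WM=2
i=3 t=4 v=4: → [1,8); WM=8
i=4 t=18 v=3: → [18,22); WM=8
i=5 t=17 v=8: → [17,22); WM=16
i=6 t=11 v=8: DROP (t<16-0); WM=16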